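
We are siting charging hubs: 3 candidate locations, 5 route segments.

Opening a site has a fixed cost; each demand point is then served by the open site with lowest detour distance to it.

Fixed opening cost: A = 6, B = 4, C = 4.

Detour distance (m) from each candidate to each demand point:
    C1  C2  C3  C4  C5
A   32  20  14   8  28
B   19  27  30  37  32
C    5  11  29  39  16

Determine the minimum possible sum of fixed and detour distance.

Open {A, C}: assign each demand point to its cheapest open site.
  C1→C 5, C2→C 11, C3→A 14, C4→A 8, C5→C 16
  detour distance 54, fixed 10 → total 64.
Compare {A, B, C}: detour distance 54 + fixed 14 = 68.
Compare {A, B}: detour distance 89 + fixed 10 = 99.
Compare {C}: detour distance 100 + fixed 4 = 104.
All other subsets cost ≥ 68. Minimum total cost: 64.

64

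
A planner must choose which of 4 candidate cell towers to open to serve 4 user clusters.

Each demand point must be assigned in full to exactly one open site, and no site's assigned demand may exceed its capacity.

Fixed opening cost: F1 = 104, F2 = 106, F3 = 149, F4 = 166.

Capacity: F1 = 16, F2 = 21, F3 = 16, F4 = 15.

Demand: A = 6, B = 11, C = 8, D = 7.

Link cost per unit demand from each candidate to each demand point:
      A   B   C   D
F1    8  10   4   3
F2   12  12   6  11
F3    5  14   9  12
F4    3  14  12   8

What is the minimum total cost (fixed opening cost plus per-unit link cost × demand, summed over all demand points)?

459

Open {F1, F2}; cheapest assignment that respects the capacities:
  F1 (cap 16, load 13): A, D — cost 6×8 + 7×3 = 69
  F2 (cap 21, load 19): B, C — cost 11×12 + 8×6 = 180
  Shipping 249, fixed 210 → total 459.
  Any other capacity-feasible assignment to {F1, F2} ships for at least 249.
Compare {F2, F4}: its best feasible assignment gives total 526.
Compare {F2, F3}: its best feasible assignment gives total 549.
Every other set of open sites that can feasibly serve all demand totals ≥ 526 even under its best assignment. Minimum: 459.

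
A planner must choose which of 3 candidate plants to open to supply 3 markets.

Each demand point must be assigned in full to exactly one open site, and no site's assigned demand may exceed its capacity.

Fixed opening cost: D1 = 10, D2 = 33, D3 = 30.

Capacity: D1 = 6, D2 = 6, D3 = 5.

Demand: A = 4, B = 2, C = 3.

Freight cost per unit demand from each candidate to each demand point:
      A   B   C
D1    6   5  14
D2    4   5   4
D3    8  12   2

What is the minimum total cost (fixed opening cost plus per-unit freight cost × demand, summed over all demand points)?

80

Open {D1, D3}; cheapest assignment that respects the capacities:
  D1 (cap 6, load 6): A, B — cost 4×6 + 2×5 = 34
  D3 (cap 5, load 3): C — cost 3×2 = 6
  Shipping 40, fixed 40 → total 80.
  Any other capacity-feasible assignment to {D1, D3} ships for at least 40.
Compare {D1, D2}: its best feasible assignment gives total 89.
Compare {D2, D3}: its best feasible assignment gives total 95.
Every other set of open sites that can feasibly serve all demand totals ≥ 89 even under its best assignment. Minimum: 80.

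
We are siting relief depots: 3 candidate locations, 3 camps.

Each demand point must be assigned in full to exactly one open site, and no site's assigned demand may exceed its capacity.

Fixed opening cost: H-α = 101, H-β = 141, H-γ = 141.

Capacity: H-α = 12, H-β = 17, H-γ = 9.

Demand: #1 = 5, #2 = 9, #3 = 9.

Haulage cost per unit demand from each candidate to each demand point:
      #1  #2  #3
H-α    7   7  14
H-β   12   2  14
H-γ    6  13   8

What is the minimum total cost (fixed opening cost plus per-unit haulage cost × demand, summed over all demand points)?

Open {H-β, H-γ}; cheapest assignment that respects the capacities:
  H-β (cap 17, load 14): #1, #2 — cost 5×12 + 9×2 = 78
  H-γ (cap 9, load 9): #3 — cost 9×8 = 72
  Shipping 150, fixed 282 → total 432.
  Any other capacity-feasible assignment to {H-β, H-γ} ships for at least 150.
Compare {H-α, H-β}: its best feasible assignment gives total 446.
Compare {H-α, H-β, H-γ}: its best feasible assignment gives total 508.
Every other set of open sites that can feasibly serve all demand totals ≥ 446 even under its best assignment. Minimum: 432.

432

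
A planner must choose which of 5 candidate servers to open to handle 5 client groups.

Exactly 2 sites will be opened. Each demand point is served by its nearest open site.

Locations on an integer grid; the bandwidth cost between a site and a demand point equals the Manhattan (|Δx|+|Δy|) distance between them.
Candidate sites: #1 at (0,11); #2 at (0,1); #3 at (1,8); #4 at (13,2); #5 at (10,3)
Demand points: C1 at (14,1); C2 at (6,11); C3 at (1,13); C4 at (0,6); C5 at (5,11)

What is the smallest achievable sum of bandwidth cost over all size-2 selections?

Open {#1, #4}.
  C1→#4 2, C2→#1 6, C3→#1 3, C4→#1 5, C5→#1 5  ⇒ total 21.
Compare {#1, #5}: total 25.
Compare {#3, #4}: total 25.
No size-2 selection does better; minimum is 21.

21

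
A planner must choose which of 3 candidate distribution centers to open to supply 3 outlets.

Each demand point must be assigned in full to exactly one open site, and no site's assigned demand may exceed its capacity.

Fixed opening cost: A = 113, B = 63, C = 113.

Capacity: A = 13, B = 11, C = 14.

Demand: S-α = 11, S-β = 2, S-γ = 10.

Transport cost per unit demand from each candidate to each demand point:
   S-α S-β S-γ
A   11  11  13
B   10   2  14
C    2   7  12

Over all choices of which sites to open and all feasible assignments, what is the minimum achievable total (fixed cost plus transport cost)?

Open {B, C}; cheapest assignment that respects the capacities:
  B (cap 11, load 10): S-γ — cost 10×14 = 140
  C (cap 14, load 13): S-α, S-β — cost 11×2 + 2×7 = 36
  Shipping 176, fixed 176 → total 352.
  Any other capacity-feasible assignment to {B, C} ships for at least 176.
Compare {A, C}: its best feasible assignment gives total 392.
Compare {A, B}: its best feasible assignment gives total 438.
Every other set of open sites that can feasibly serve all demand totals ≥ 392 even under its best assignment. Minimum: 352.

352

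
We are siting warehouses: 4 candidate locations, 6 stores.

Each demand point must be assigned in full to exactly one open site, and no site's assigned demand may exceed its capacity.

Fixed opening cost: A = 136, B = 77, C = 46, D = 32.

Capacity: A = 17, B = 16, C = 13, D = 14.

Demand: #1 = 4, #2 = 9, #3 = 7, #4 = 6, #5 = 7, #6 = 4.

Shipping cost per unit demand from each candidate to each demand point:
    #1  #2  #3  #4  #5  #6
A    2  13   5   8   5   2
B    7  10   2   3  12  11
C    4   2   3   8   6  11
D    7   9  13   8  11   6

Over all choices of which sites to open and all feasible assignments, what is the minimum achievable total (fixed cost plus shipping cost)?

322

Open {B, C, D}; cheapest assignment that respects the capacities:
  B (cap 16, load 13): #3, #4 — cost 7×2 + 6×3 = 32
  C (cap 13, load 13): #1, #2 — cost 4×4 + 9×2 = 34
  D (cap 14, load 11): #5, #6 — cost 7×11 + 4×6 = 101
  Shipping 167, fixed 155 → total 322.
  Any other capacity-feasible assignment to {B, C, D} ships for at least 167.
Compare {A, B, C}: its best feasible assignment gives total 360.
Compare {A, C, D}: its best feasible assignment gives total 390.
Every other set of open sites that can feasibly serve all demand totals ≥ 360 even under its best assignment. Minimum: 322.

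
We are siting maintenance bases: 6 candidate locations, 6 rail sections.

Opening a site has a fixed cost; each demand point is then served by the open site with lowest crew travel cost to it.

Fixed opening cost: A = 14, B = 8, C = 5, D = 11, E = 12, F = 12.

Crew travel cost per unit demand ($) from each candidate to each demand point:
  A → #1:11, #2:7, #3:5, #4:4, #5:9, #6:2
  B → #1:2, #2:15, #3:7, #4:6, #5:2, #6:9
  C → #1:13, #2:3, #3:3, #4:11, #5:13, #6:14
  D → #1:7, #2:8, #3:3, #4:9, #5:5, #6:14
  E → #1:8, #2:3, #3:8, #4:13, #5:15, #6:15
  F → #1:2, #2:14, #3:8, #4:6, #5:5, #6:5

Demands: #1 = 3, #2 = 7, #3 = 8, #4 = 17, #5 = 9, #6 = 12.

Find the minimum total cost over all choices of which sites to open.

188

Open {A, B, C}: assign each demand point to its cheapest open site.
  #1→B 3×2=6, #2→C 7×3=21, #3→C 8×3=24, #4→A 17×4=68, #5→B 9×2=18, #6→A 12×2=24
  crew travel cost 161, fixed 27 → total 188.
Compare {A, B, C, D}: crew travel cost 161 + fixed 38 = 199.
Compare {A, B, C, E}: crew travel cost 161 + fixed 39 = 200.
Compare {A, B, C, F}: crew travel cost 161 + fixed 39 = 200.
All other subsets cost ≥ 199. Minimum total cost: 188.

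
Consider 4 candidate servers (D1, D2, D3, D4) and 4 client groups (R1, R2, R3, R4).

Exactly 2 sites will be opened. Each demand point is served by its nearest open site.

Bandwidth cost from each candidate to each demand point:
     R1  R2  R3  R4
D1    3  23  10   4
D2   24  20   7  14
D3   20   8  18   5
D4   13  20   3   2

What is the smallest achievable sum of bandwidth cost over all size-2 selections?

25

Open {D1, D3}.
  R1→D1 3, R2→D3 8, R3→D1 10, R4→D1 4  ⇒ total 25.
Compare {D3, D4}: total 26.
Compare {D1, D4}: total 28.
No size-2 selection does better; minimum is 25.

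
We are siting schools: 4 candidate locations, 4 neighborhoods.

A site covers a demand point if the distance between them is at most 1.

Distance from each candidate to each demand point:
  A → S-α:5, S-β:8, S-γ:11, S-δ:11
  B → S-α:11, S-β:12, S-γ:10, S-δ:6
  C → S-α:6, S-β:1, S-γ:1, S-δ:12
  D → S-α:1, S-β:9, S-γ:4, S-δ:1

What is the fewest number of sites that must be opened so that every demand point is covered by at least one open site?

2

Coverage sets (demand points within 1 of each site):
  A: {}
  B: {}
  C: {S-β, S-γ}
  D: {S-α, S-δ}
No single site covers all 4 demand points.
But {C, D} covers everything, so the minimum is 2.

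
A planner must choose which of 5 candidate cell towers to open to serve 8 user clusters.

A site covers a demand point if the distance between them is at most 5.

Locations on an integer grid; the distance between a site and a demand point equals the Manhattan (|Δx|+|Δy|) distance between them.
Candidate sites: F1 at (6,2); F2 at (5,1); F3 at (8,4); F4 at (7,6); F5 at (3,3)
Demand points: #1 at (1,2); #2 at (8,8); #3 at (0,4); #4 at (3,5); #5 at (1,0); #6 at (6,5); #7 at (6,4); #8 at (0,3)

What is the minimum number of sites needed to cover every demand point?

Coverage sets (demand points within 5 of each site):
  F1: {#1, #6, #7}
  F2: {#1, #5, #6, #7}
  F3: {#2, #6, #7}
  F4: {#2, #4, #6, #7}
  F5: {#1, #3, #4, #5, #6, #7, #8}
No single site covers all 8 demand points.
But {F3, F5} covers everything, so the minimum is 2.

2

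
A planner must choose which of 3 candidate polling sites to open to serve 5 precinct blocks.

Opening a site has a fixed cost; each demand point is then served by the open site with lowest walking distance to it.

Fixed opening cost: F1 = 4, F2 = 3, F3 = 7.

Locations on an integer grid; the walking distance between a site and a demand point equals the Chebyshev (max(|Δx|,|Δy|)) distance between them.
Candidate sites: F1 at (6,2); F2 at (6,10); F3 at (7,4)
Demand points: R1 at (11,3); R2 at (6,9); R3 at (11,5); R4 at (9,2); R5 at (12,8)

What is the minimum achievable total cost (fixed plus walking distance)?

Open {F2, F3}: assign each demand point to its cheapest open site.
  R1→F3 4, R2→F2 1, R3→F3 4, R4→F3 2, R5→F3 5
  walking distance 16, fixed 10 → total 26.
Compare {F3}: walking distance 20 + fixed 7 = 27.
Compare {F1, F2}: walking distance 20 + fixed 7 = 27.
Compare {F1}: walking distance 26 + fixed 4 = 30.
All other subsets cost ≥ 27. Minimum total cost: 26.

26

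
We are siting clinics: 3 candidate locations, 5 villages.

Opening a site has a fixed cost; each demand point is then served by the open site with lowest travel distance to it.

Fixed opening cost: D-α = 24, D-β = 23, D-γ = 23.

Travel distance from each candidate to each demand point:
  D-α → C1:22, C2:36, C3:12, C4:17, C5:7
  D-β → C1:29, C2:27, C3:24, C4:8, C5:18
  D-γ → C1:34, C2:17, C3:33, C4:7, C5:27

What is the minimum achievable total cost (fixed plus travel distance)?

Open {D-α, D-γ}: assign each demand point to its cheapest open site.
  C1→D-α 22, C2→D-γ 17, C3→D-α 12, C4→D-γ 7, C5→D-α 7
  travel distance 65, fixed 47 → total 112.
Compare {D-α}: travel distance 94 + fixed 24 = 118.
Compare {D-α, D-β}: travel distance 76 + fixed 47 = 123.
Compare {D-β}: travel distance 106 + fixed 23 = 129.
All other subsets cost ≥ 118. Minimum total cost: 112.

112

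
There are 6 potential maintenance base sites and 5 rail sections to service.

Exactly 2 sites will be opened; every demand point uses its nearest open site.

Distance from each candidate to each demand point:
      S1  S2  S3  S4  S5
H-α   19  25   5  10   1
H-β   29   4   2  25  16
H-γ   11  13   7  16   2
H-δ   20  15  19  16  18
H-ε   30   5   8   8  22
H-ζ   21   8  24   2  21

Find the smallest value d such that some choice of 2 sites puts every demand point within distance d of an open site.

Open {H-γ, H-ε}.
  Farthest demand point is S1 at distance 11 (to H-γ); all others are ≤ 11.
With {H-γ, H-ζ} the worst case is 11.
With {H-α, H-γ} the worst case is 13.
No size-2 selection achieves below 11.

11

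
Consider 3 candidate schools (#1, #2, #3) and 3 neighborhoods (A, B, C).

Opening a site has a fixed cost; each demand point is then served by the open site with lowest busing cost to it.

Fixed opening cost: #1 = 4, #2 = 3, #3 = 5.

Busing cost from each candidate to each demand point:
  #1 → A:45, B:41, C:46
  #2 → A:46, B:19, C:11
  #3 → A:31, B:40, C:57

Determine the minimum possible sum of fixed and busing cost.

Open {#2, #3}: assign each demand point to its cheapest open site.
  A→#3 31, B→#2 19, C→#2 11
  busing cost 61, fixed 8 → total 69.
Compare {#1, #2, #3}: busing cost 61 + fixed 12 = 73.
Compare {#2}: busing cost 76 + fixed 3 = 79.
Compare {#1, #2}: busing cost 75 + fixed 7 = 82.
All other subsets cost ≥ 73. Minimum total cost: 69.

69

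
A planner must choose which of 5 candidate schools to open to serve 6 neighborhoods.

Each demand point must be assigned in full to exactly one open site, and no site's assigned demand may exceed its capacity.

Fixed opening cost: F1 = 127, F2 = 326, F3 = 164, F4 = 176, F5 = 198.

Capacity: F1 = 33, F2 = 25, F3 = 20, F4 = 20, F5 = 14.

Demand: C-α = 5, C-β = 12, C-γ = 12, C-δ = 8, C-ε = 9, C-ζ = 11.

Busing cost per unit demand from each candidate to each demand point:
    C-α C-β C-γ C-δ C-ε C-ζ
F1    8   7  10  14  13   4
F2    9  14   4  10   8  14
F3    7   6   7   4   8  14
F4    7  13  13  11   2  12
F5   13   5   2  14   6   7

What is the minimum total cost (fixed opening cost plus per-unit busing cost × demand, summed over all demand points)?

Open {F1, F3, F4}; cheapest assignment that respects the capacities:
  F1 (cap 33, load 23): C-β, C-ζ — cost 12×7 + 11×4 = 128
  F3 (cap 20, load 20): C-γ, C-δ — cost 12×7 + 8×4 = 116
  F4 (cap 20, load 14): C-α, C-ε — cost 5×7 + 9×2 = 53
  Shipping 297, fixed 467 → total 764.
  Any other capacity-feasible assignment to {F1, F3, F4} ships for at least 297.
Compare {F1, F3, F5}: its best feasible assignment gives total 785.
Compare {F1, F4, F5}: its best feasible assignment gives total 799.
Every other set of open sites that can feasibly serve all demand totals ≥ 785 even under its best assignment. Minimum: 764.

764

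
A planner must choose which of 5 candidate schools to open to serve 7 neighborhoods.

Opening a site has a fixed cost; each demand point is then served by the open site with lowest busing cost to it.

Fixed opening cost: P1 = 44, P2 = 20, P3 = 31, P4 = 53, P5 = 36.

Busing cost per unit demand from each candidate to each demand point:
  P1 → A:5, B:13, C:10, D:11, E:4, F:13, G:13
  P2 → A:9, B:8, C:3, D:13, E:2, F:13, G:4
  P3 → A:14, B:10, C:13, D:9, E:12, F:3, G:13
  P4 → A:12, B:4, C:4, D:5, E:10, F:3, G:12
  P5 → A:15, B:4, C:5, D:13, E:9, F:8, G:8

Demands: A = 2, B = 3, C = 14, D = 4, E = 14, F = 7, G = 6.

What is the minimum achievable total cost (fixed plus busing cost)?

238

Open {P2, P4}: assign each demand point to its cheapest open site.
  A→P2 2×9=18, B→P4 3×4=12, C→P2 14×3=42, D→P4 4×5=20, E→P2 14×2=28, F→P4 7×3=21, G→P2 6×4=24
  busing cost 165, fixed 73 → total 238.
Compare {P2, P3}: busing cost 193 + fixed 51 = 244.
Compare {P2, P3, P5}: busing cost 181 + fixed 87 = 268.
Compare {P2, P3, P4}: busing cost 165 + fixed 104 = 269.
All other subsets cost ≥ 244. Minimum total cost: 238.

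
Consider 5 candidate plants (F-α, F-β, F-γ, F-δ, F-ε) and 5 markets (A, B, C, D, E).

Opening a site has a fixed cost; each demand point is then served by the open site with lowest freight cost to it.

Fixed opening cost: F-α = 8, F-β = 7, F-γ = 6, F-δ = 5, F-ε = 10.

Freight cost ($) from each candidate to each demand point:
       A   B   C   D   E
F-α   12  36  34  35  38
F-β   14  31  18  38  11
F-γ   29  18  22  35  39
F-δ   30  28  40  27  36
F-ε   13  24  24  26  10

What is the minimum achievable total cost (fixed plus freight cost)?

105

Open {F-γ, F-ε}: assign each demand point to its cheapest open site.
  A→F-ε 13, B→F-γ 18, C→F-γ 22, D→F-ε 26, E→F-ε 10
  freight cost 89, fixed 16 → total 105.
Compare {F-β, F-γ, F-δ}: freight cost 88 + fixed 18 = 106.
Compare {F-ε}: freight cost 97 + fixed 10 = 107.
Compare {F-β, F-ε}: freight cost 91 + fixed 17 = 108.
All other subsets cost ≥ 106. Minimum total cost: 105.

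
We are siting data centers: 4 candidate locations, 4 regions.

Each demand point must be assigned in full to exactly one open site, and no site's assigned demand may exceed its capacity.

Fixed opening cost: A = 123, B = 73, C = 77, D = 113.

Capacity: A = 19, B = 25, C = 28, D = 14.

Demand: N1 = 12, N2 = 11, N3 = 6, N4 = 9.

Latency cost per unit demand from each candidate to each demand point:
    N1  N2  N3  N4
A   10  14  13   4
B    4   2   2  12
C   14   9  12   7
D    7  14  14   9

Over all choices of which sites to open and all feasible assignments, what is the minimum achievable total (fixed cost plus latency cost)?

355

Open {B, C}; cheapest assignment that respects the capacities:
  B (cap 25, load 23): N1, N2 — cost 12×4 + 11×2 = 70
  C (cap 28, load 15): N3, N4 — cost 6×12 + 9×7 = 135
  Shipping 205, fixed 150 → total 355.
  Any other capacity-feasible assignment to {B, C} ships for at least 205.
Compare {A, B}: its best feasible assignment gives total 380.
Compare {B, C, D}: its best feasible assignment gives total 444.
Every other set of open sites that can feasibly serve all demand totals ≥ 380 even under its best assignment. Minimum: 355.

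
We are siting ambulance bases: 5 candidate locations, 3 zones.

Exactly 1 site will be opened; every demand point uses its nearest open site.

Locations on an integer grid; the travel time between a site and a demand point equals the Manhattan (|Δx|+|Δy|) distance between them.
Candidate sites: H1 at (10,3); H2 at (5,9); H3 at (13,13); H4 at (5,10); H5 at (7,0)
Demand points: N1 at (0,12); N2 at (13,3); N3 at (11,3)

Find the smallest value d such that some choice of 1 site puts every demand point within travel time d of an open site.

Open {H2}.
  Farthest demand point is N2 at travel time 14 (to H2); all others are ≤ 14.
With {H3} the worst case is 14.
With {H4} the worst case is 15.
No size-1 selection achieves below 14.

14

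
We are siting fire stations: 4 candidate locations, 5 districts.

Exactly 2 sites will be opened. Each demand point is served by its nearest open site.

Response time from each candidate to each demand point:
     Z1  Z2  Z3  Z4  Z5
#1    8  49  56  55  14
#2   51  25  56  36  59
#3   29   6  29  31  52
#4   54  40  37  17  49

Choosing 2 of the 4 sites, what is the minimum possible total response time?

88

Open {#1, #3}.
  Z1→#1 8, Z2→#3 6, Z3→#3 29, Z4→#3 31, Z5→#1 14  ⇒ total 88.
Compare {#1, #4}: total 116.
Compare {#3, #4}: total 130.
No size-2 selection does better; minimum is 88.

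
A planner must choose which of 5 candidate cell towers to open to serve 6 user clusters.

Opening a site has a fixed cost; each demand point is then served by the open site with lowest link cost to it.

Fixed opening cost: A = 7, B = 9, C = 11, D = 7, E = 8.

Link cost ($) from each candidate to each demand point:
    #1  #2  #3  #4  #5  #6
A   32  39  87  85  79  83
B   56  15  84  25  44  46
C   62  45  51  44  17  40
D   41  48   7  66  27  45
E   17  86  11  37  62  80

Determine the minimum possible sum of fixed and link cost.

153

Open {B, C, E}: assign each demand point to its cheapest open site.
  #1→E 17, #2→B 15, #3→E 11, #4→B 25, #5→C 17, #6→C 40
  link cost 125, fixed 28 → total 153.
Compare {B, C, D, E}: link cost 121 + fixed 35 = 156.
Compare {B, D, E}: link cost 136 + fixed 24 = 160.
Compare {A, B, C, E}: link cost 125 + fixed 35 = 160.
All other subsets cost ≥ 156. Minimum total cost: 153.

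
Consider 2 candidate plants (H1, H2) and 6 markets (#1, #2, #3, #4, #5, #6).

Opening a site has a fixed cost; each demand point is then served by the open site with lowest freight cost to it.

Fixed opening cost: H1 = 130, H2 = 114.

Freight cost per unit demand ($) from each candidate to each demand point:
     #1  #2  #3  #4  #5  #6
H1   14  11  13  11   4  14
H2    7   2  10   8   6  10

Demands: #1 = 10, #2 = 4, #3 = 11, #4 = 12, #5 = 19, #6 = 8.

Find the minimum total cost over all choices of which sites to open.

592

Open {H2}: assign each demand point to its cheapest open site.
  #1→H2 10×7=70, #2→H2 4×2=8, #3→H2 11×10=110, #4→H2 12×8=96, #5→H2 19×6=114, #6→H2 8×10=80
  freight cost 478, fixed 114 → total 592.
Compare {H1, H2}: freight cost 440 + fixed 244 = 684.
Compare {H1}: freight cost 647 + fixed 130 = 777.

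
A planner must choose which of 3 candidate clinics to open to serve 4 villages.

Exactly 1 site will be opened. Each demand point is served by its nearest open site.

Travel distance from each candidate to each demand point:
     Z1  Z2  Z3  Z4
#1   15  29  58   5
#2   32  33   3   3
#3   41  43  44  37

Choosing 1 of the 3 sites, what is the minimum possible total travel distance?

Open {#2}.
  Z1→#2 32, Z2→#2 33, Z3→#2 3, Z4→#2 3  ⇒ total 71.
Compare {#1}: total 107.
Compare {#3}: total 165.

71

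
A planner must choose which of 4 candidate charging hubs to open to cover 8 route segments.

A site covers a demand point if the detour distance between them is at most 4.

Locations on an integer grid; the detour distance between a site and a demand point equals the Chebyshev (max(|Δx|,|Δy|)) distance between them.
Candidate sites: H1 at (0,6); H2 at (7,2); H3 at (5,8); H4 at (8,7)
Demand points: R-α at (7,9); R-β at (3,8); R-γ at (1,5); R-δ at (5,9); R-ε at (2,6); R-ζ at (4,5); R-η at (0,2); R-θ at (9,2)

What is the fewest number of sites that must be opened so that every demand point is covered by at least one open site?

3

Coverage sets (demand points within 4 of each site):
  H1: {R-β, R-γ, R-ε, R-ζ, R-η}
  H2: {R-ζ, R-θ}
  H3: {R-α, R-β, R-γ, R-δ, R-ε, R-ζ}
  H4: {R-α, R-δ, R-ζ}
No 2 sites suffice: every size-2 union leaves at least one demand point uncovered.
But {H1, H2, H3} covers everything, so the minimum is 3.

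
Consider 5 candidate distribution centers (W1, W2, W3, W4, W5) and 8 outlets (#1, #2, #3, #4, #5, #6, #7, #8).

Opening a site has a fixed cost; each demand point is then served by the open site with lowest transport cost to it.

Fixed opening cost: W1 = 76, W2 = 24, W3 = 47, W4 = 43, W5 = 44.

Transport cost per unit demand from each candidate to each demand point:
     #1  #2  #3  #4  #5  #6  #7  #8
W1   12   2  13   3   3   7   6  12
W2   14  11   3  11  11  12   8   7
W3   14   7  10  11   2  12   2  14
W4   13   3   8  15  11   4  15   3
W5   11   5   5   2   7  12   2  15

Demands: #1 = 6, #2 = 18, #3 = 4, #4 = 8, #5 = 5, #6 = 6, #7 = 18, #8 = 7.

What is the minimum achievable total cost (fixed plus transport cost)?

359

Open {W4, W5}: assign each demand point to its cheapest open site.
  #1→W5 6×11=66, #2→W4 18×3=54, #3→W5 4×5=20, #4→W5 8×2=16, #5→W5 5×7=35, #6→W4 6×4=24, #7→W5 18×2=36, #8→W4 7×3=21
  transport cost 272, fixed 87 → total 359.
Compare {W2, W4, W5}: transport cost 264 + fixed 111 = 375.
Compare {W3, W4, W5}: transport cost 247 + fixed 134 = 381.
Compare {W1, W4, W5}: transport cost 234 + fixed 163 = 397.
All other subsets cost ≥ 375. Minimum total cost: 359.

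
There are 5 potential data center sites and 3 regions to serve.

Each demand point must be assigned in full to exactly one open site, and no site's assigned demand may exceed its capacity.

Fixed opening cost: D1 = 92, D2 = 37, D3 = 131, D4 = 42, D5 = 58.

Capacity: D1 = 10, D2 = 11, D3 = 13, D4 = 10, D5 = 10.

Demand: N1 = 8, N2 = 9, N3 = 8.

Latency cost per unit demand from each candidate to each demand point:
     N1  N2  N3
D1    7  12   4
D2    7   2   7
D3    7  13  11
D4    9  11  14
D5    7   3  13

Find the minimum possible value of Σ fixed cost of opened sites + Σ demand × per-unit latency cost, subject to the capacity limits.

292

Open {D2, D4, D5}; cheapest assignment that respects the capacities:
  D2 (cap 11, load 8): N3 — cost 8×7 = 56
  D4 (cap 10, load 8): N1 — cost 8×9 = 72
  D5 (cap 10, load 9): N2 — cost 9×3 = 27
  Shipping 155, fixed 137 → total 292.
  Any other capacity-feasible assignment to {D2, D4, D5} ships for at least 155.
Compare {D1, D2, D4}: its best feasible assignment gives total 293.
Compare {D1, D2, D5}: its best feasible assignment gives total 293.
Every other set of open sites that can feasibly serve all demand totals ≥ 293 even under its best assignment. Minimum: 292.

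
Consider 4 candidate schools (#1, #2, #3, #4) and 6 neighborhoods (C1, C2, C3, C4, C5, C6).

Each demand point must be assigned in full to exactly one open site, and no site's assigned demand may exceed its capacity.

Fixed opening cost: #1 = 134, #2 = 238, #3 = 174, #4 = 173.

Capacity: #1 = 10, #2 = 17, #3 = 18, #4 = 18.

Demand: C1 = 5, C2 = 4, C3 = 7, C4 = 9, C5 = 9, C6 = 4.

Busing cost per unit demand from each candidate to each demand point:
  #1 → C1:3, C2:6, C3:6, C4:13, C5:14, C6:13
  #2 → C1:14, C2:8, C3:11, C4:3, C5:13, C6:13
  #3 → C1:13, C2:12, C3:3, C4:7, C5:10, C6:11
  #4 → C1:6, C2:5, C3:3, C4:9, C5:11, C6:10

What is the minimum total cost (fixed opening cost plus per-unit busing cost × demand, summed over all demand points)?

730

Open {#1, #3, #4}; cheapest assignment that respects the capacities:
  #1 (cap 10, load 5): C1 — cost 5×3 = 15
  #3 (cap 18, load 18): C4, C5 — cost 9×7 + 9×10 = 153
  #4 (cap 18, load 15): C2, C3, C6 — cost 4×5 + 7×3 + 4×10 = 81
  Shipping 249, fixed 481 → total 730.
  Any other capacity-feasible assignment to {#1, #3, #4} ships for at least 249.
Compare {#1, #2, #3}: its best feasible assignment gives total 775.
Compare {#1, #2, #4}: its best feasible assignment gives total 783.
Every other set of open sites that can feasibly serve all demand totals ≥ 775 even under its best assignment. Minimum: 730.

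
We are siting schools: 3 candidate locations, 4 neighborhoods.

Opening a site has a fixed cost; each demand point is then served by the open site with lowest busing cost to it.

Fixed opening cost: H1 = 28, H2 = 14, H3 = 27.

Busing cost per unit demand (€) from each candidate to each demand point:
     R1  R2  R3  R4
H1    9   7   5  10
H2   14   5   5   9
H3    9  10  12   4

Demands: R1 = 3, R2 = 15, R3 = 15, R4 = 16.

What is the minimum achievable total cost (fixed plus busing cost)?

282

Open {H2, H3}: assign each demand point to its cheapest open site.
  R1→H3 3×9=27, R2→H2 15×5=75, R3→H2 15×5=75, R4→H3 16×4=64
  busing cost 241, fixed 41 → total 282.
Compare {H1, H2, H3}: busing cost 241 + fixed 69 = 310.
Compare {H1, H3}: busing cost 271 + fixed 55 = 326.
Compare {H2}: busing cost 336 + fixed 14 = 350.
All other subsets cost ≥ 310. Minimum total cost: 282.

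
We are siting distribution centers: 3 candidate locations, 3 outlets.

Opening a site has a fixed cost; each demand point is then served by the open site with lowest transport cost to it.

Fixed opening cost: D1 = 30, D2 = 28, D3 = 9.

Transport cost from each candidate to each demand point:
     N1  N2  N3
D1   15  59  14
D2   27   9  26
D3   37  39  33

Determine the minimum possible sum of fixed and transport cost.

90

Open {D2}: assign each demand point to its cheapest open site.
  N1→D2 27, N2→D2 9, N3→D2 26
  transport cost 62, fixed 28 → total 90.
Compare {D1, D2}: transport cost 38 + fixed 58 = 96.
Compare {D2, D3}: transport cost 62 + fixed 37 = 99.
Compare {D1, D2, D3}: transport cost 38 + fixed 67 = 105.
All other subsets cost ≥ 96. Minimum total cost: 90.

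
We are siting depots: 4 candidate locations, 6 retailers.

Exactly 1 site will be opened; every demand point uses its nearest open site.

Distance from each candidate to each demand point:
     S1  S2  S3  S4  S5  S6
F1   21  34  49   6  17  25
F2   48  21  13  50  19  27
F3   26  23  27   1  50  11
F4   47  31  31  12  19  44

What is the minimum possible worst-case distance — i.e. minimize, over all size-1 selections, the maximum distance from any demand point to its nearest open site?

47

Open {F4}.
  Farthest demand point is S1 at distance 47 (to F4); all others are ≤ 47.
With {F1} the worst case is 49.
With {F2} the worst case is 50.
No size-1 selection achieves below 47.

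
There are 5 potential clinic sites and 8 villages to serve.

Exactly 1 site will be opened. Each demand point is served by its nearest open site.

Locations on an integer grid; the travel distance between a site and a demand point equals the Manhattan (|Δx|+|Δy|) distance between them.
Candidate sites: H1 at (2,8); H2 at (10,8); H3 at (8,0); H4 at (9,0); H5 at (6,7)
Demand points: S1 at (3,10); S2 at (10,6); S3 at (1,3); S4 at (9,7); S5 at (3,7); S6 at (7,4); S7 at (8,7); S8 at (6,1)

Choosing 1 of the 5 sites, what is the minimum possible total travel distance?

38

Open {H5}.
  S1→H5 6, S2→H5 5, S3→H5 9, S4→H5 3, S5→H5 3, S6→H5 4, S7→H5 2, S8→H5 6  ⇒ total 38.
Compare {H1}: total 56.
Compare {H2}: total 56.
No size-1 selection does better; minimum is 38.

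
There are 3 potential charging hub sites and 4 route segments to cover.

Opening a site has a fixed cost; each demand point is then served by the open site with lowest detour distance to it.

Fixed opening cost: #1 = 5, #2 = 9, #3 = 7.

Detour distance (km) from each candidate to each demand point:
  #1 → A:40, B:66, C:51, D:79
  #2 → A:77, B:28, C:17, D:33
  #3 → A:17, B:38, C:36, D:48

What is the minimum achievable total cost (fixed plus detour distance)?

Open {#2, #3}: assign each demand point to its cheapest open site.
  A→#3 17, B→#2 28, C→#2 17, D→#2 33
  detour distance 95, fixed 16 → total 111.
Compare {#1, #2, #3}: detour distance 95 + fixed 21 = 116.
Compare {#1, #2}: detour distance 118 + fixed 14 = 132.
Compare {#3}: detour distance 139 + fixed 7 = 146.
All other subsets cost ≥ 116. Minimum total cost: 111.

111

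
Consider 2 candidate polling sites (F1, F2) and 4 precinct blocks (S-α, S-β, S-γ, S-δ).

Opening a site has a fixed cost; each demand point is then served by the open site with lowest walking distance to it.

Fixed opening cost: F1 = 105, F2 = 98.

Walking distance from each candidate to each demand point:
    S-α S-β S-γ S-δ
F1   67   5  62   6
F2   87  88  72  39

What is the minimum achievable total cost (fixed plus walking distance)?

Open {F1}: assign each demand point to its cheapest open site.
  S-α→F1 67, S-β→F1 5, S-γ→F1 62, S-δ→F1 6
  walking distance 140, fixed 105 → total 245.
Compare {F1, F2}: walking distance 140 + fixed 203 = 343.
Compare {F2}: walking distance 286 + fixed 98 = 384.

245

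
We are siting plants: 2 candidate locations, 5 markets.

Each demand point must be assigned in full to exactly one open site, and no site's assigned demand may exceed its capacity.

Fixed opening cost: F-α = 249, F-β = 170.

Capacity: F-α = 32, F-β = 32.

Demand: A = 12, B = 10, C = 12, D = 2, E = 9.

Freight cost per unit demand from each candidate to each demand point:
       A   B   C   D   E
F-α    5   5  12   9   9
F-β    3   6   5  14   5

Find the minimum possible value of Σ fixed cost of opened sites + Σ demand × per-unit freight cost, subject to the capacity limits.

652

Open {F-α, F-β}; cheapest assignment that respects the capacities:
  F-α (cap 32, load 24): A, B, D — cost 12×5 + 10×5 + 2×9 = 128
  F-β (cap 32, load 21): C, E — cost 12×5 + 9×5 = 105
  Shipping 233, fixed 419 → total 652.
  Any other capacity-feasible assignment to {F-α, F-β} ships for at least 233.
Total demand is 45 and no other set of sites has combined capacity ≥ 45, so {F-α, F-β} is the only feasible choice of open sites. Minimum: 652.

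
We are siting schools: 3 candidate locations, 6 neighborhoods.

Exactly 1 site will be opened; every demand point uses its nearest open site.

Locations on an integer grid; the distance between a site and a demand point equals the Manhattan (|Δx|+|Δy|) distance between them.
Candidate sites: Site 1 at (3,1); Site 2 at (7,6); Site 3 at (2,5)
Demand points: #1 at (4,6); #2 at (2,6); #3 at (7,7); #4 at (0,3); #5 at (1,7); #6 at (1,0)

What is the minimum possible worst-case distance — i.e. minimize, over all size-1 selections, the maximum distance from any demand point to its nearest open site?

Open {Site 3}.
  Farthest demand point is #3 at distance 7 (to Site 3); all others are ≤ 7.
With {Site 1} the worst case is 10.
With {Site 2} the worst case is 12.
No size-1 selection achieves below 7.

7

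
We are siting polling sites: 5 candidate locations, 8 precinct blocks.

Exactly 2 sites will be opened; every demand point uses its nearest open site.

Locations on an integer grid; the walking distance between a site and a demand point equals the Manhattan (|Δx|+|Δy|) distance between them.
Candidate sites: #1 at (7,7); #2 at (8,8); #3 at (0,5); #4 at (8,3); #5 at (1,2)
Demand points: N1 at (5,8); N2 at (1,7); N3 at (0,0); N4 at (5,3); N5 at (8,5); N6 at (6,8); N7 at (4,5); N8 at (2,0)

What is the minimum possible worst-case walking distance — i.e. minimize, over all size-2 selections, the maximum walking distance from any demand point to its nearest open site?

5

Open {#1, #5}.
  Farthest demand point is N2 at walking distance 5 (to #5); all others are ≤ 5.
With {#2, #5} the worst case is 6.
With {#1, #3} the worst case is 7.
No size-2 selection achieves below 5.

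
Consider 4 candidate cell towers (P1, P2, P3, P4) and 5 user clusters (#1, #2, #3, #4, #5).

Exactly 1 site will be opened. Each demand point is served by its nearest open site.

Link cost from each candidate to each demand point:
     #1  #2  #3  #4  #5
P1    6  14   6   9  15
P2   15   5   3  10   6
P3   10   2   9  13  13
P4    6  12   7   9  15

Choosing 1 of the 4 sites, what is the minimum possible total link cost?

39

Open {P2}.
  #1→P2 15, #2→P2 5, #3→P2 3, #4→P2 10, #5→P2 6  ⇒ total 39.
Compare {P3}: total 47.
Compare {P4}: total 49.
No size-1 selection does better; minimum is 39.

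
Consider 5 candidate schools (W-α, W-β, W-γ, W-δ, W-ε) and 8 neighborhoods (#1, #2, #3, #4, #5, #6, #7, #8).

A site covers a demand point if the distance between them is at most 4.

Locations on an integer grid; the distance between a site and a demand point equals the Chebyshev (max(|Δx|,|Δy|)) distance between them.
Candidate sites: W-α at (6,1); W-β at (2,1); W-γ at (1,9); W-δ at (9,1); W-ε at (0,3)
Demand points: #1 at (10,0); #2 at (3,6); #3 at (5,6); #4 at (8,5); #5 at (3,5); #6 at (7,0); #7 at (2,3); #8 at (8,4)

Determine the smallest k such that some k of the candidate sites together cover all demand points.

2

Coverage sets (demand points within 4 of each site):
  W-α: {#1, #4, #5, #6, #7, #8}
  W-β: {#5, #7}
  W-γ: {#2, #3, #5}
  W-δ: {#1, #4, #6, #8}
  W-ε: {#2, #5, #7}
No single site covers all 8 demand points.
But {W-α, W-γ} covers everything, so the minimum is 2.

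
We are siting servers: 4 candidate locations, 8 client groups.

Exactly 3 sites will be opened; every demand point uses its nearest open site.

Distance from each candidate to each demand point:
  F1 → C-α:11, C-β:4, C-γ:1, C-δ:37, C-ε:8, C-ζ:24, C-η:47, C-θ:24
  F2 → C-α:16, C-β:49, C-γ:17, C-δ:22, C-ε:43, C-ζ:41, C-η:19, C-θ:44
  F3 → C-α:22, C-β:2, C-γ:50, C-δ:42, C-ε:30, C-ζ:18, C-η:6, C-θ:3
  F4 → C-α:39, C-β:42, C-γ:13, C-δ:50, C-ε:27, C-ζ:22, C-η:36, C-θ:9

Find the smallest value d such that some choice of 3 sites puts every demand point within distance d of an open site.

22

Open {F1, F2, F3}.
  Farthest demand point is C-δ at distance 22 (to F2); all others are ≤ 22.
With {F1, F2, F4} the worst case is 22.
With {F2, F3, F4} the worst case is 27.
No size-3 selection achieves below 22.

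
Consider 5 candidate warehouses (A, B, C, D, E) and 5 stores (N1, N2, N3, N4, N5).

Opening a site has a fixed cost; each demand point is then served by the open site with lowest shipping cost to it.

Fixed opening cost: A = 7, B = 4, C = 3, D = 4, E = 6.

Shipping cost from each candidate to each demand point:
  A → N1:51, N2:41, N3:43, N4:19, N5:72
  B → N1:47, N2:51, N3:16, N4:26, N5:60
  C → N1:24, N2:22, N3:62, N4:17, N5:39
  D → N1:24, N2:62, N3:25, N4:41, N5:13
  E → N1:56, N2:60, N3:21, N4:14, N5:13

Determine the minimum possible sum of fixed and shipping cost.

Open {B, C, E}: assign each demand point to its cheapest open site.
  N1→C 24, N2→C 22, N3→B 16, N4→E 14, N5→E 13
  shipping cost 89, fixed 13 → total 102.
Compare {C, E}: shipping cost 94 + fixed 9 = 103.
Compare {B, C, D}: shipping cost 92 + fixed 11 = 103.
Compare {B, C, D, E}: shipping cost 89 + fixed 17 = 106.
All other subsets cost ≥ 103. Minimum total cost: 102.

102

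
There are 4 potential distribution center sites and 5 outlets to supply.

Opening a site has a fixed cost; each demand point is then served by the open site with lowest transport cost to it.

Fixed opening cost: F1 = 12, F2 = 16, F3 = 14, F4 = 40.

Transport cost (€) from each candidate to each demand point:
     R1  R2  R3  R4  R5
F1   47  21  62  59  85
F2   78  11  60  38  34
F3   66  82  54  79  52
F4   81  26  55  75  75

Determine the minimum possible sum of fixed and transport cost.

Open {F1, F2}: assign each demand point to its cheapest open site.
  R1→F1 47, R2→F2 11, R3→F2 60, R4→F2 38, R5→F2 34
  transport cost 190, fixed 28 → total 218.
Compare {F1, F2, F3}: transport cost 184 + fixed 42 = 226.
Compare {F2, F3}: transport cost 203 + fixed 30 = 233.
Compare {F2}: transport cost 221 + fixed 16 = 237.
All other subsets cost ≥ 226. Minimum total cost: 218.

218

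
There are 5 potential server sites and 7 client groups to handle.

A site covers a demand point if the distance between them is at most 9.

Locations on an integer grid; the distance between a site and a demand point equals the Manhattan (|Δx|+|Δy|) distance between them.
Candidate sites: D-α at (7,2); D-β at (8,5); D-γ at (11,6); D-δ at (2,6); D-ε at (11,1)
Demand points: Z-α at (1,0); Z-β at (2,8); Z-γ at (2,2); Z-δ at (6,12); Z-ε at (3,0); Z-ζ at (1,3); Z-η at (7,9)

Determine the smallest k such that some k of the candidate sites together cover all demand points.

2

Coverage sets (demand points within 9 of each site):
  D-α: {Z-α, Z-γ, Z-ε, Z-ζ, Z-η}
  D-β: {Z-β, Z-γ, Z-δ, Z-ζ, Z-η}
  D-γ: {Z-η}
  D-δ: {Z-α, Z-β, Z-γ, Z-ε, Z-ζ, Z-η}
  D-ε: {Z-ε}
No single site covers all 7 demand points.
But {D-α, D-β} covers everything, so the minimum is 2.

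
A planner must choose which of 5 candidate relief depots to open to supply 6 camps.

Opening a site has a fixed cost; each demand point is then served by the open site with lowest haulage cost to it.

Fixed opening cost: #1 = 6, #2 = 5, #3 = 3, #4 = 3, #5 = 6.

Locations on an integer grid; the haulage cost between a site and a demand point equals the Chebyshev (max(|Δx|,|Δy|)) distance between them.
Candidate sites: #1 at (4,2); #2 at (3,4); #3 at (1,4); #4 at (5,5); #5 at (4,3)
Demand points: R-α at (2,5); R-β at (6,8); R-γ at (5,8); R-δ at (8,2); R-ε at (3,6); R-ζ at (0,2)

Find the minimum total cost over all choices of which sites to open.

20

Open {#3, #4}: assign each demand point to its cheapest open site.
  R-α→#3 1, R-β→#4 3, R-γ→#4 3, R-δ→#4 3, R-ε→#3 2, R-ζ→#3 2
  haulage cost 14, fixed 6 → total 20.
Compare {#4}: haulage cost 19 + fixed 3 = 22.
Compare {#2, #4}: haulage cost 15 + fixed 8 = 23.
Compare {#2}: haulage cost 19 + fixed 5 = 24.
All other subsets cost ≥ 22. Minimum total cost: 20.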